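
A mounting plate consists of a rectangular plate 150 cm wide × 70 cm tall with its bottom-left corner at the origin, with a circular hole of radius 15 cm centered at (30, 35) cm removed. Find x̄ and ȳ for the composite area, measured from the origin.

x̄ = 78.25 cm, ȳ = 35.00 cm

plate: A = 150 × 70 = 10500.00, centroid at (75.00, 35.00).
hole: A = −π·15² = -706.86, centroid at (30.00, 35.00).
ΣA = 9793.14 cm², ΣAx̄ = 766294.25 cm³, ΣAȳ = 342759.96 cm³.
x̄ = 766294.25/9793.14 = 78.25 cm; ȳ = 342759.96/9793.14 = 35.00 cm.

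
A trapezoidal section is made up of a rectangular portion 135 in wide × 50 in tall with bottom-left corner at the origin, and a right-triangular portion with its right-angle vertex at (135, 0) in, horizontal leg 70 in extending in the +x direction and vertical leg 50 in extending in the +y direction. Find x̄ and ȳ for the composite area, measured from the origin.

rectangular portion: A = 135 × 50 = 6750.00, centroid at (67.50, 25.00).
triangular portion: A = ½·70·50 = 1750.00, centroid at (158.33, 16.67).
ΣA = 8500.00 in²
ΣAx̄ = (6750.00)(67.50) + (1750.00)(158.33) = 732708.33 in³
ΣAȳ = (6750.00)(25.00) + (1750.00)(16.67) = 197916.67 in³
x̄ = 732708.33 / 8500.00 = 86.20 in
ȳ = 197916.67 / 8500.00 = 23.28 in

x̄ = 86.20 in, ȳ = 23.28 in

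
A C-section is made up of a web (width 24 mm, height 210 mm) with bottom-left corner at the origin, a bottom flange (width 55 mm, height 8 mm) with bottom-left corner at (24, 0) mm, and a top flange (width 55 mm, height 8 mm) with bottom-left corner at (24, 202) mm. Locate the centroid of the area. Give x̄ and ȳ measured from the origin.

web: A = 24 × 210 = 5040.00, centroid at (12.00, 105.00).
bottom flange: A = 55 × 8 = 440.00, centroid at (51.50, 4.00).
top flange: A = 55 × 8 = 440.00, centroid at (51.50, 206.00).
ΣA = 5920.00 mm², ΣAx̄ = 105800.00 mm³, ΣAȳ = 621600.00 mm³.
x̄ = 105800.00/5920.00 = 17.87 mm; ȳ = 621600.00/5920.00 = 105.00 mm.

x̄ = 17.87 mm, ȳ = 105.00 mm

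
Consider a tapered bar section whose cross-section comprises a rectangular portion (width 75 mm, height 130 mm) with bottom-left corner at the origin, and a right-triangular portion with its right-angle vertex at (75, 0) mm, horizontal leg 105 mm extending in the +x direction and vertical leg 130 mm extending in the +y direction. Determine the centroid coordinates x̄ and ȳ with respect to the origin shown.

rectangular portion: A = 75 × 130 = 9750.00, centroid at (37.50, 65.00).
triangular portion: A = ½·105·130 = 6825.00, centroid at (110.00, 43.33).
ΣA = 16575.00 mm², ΣAx̄ = 1116375.00 mm³, ΣAȳ = 929500.00 mm³.
x̄ = 1116375.00/16575.00 = 67.35 mm; ȳ = 929500.00/16575.00 = 56.08 mm.

x̄ = 67.35 mm, ȳ = 56.08 mm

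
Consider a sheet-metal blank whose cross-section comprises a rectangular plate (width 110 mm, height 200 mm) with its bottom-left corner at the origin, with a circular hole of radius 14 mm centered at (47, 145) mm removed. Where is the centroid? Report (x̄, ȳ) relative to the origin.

Part | A | x̄ᵢ | ȳᵢ | A·x̄ᵢ | A·ȳᵢ
plate | 22000.00 | 55.00 | 100.00 | 1210000.00 | 2200000.00
hole | -615.75 | 47.00 | 145.00 | -28940.35 | -89284.06
Σ | 21384.25 |  |  | 1181059.65 | 2110715.94
x̄ = 1181059.65 / 21384.25 = 55.23 mm
ȳ = 2110715.94 / 21384.25 = 98.70 mm

x̄ = 55.23 mm, ȳ = 98.70 mm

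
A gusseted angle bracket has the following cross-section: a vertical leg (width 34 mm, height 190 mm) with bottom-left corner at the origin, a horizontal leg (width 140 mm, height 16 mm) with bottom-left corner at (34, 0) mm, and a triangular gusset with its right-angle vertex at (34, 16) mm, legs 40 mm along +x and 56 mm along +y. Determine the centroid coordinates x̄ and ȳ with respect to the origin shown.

x̄ = 40.30 mm, ȳ = 68.27 mm

vertical leg: A = 34 × 190 = 6460.00, centroid at (17.00, 95.00).
horizontal leg: A = 140 × 16 = 2240.00, centroid at (104.00, 8.00).
gusset: A = ½·40·56 = 1120.00, centroid at (47.33, 34.67).
ΣA = 9820.00 mm²
ΣAx̄ = (6460.00)(17.00) + (2240.00)(104.00) + (1120.00)(47.33) = 395793.33 mm³
ΣAȳ = (6460.00)(95.00) + (2240.00)(8.00) + (1120.00)(34.67) = 670446.67 mm³
x̄ = 395793.33 / 9820.00 = 40.30 mm
ȳ = 670446.67 / 9820.00 = 68.27 mm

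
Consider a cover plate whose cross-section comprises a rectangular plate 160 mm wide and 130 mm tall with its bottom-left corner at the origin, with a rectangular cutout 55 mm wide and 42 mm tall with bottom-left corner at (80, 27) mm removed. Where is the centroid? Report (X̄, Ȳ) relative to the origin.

plate: A = 160 × 130 = 20800.00, centroid at (80.00, 65.00).
hole: A = −(55 × 42) = -2310.00, centroid at (107.50, 48.00).
ΣA = 18490.00 mm², ΣAX̄ = 1415675.00 mm³, ΣAȲ = 1241120.00 mm³.
X̄ = 1415675.00/18490.00 = 76.56 mm; Ȳ = 1241120.00/18490.00 = 67.12 mm.

X̄ = 76.56 mm, Ȳ = 67.12 mm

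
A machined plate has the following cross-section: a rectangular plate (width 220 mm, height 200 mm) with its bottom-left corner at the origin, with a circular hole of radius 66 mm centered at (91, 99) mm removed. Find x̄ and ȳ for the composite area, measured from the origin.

Part | A | x̄ᵢ | ȳᵢ | A·x̄ᵢ | A·ȳᵢ
plate | 44000.00 | 110.00 | 100.00 | 4840000.00 | 4400000.00
hole | -13684.78 | 91.00 | 99.00 | -1245314.76 | -1354792.98
Σ | 30315.22 |  |  | 3594685.24 | 3045207.02
x̄ = 3594685.24 / 30315.22 = 118.58 mm
ȳ = 3045207.02 / 30315.22 = 100.45 mm

x̄ = 118.58 mm, ȳ = 100.45 mm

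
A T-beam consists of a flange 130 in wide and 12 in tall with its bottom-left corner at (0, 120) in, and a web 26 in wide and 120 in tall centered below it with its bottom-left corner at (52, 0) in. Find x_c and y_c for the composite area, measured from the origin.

x_c = 65.00 in, y_c = 82.00 in

web: A = 26 × 120 = 3120.00, centroid at (65.00, 60.00).
flange: A = 130 × 12 = 1560.00, centroid at (65.00, 126.00).
ΣA = 4680.00 in², ΣAx_c = 304200.00 in³, ΣAy_c = 383760.00 in³.
x_c = 304200.00/4680.00 = 65.00 in; y_c = 383760.00/4680.00 = 82.00 in.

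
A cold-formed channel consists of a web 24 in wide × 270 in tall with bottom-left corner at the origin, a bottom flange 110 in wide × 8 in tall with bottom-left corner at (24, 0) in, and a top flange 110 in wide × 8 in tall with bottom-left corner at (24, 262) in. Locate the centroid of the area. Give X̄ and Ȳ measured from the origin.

X̄ = 26.31 in, Ȳ = 135.00 in

web: A = 24 × 270 = 6480.00, centroid at (12.00, 135.00).
bottom flange: A = 110 × 8 = 880.00, centroid at (79.00, 4.00).
top flange: A = 110 × 8 = 880.00, centroid at (79.00, 266.00).
ΣA = 8240.00 in²
ΣAX̄ = (6480.00)(12.00) + (880.00)(79.00) + (880.00)(79.00) = 216800.00 in³
ΣAȲ = (6480.00)(135.00) + (880.00)(4.00) + (880.00)(266.00) = 1112400.00 in³
X̄ = 216800.00 / 8240.00 = 26.31 in
Ȳ = 1112400.00 / 8240.00 = 135.00 in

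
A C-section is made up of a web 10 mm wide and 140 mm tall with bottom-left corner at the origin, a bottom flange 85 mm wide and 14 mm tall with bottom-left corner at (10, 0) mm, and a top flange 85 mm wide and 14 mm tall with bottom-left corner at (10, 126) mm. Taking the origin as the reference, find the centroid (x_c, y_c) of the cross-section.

x_c = 34.91 mm, y_c = 70.00 mm

Part | A | x̄ᵢ | ȳᵢ | A·x̄ᵢ | A·ȳᵢ
web | 1400.00 | 5.00 | 70.00 | 7000.00 | 98000.00
bottom flange | 1190.00 | 52.50 | 7.00 | 62475.00 | 8330.00
top flange | 1190.00 | 52.50 | 133.00 | 62475.00 | 158270.00
Σ | 3780.00 |  |  | 131950.00 | 264600.00
x_c = 131950.00 / 3780.00 = 34.91 mm
y_c = 264600.00 / 3780.00 = 70.00 mm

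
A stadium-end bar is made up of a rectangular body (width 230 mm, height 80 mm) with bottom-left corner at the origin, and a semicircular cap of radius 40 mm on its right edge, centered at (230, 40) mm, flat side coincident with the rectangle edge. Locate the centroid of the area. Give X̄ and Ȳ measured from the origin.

X̄ = 130.86 mm, Ȳ = 40.00 mm

rectangular body: A = 230 × 80 = 18400.00, centroid at (115.00, 40.00).
semicircular end: A = ½π·40² = 2513.27, centroid at (246.98, 40.00).
ΣA = 20913.27 mm², ΣAX̄ = 2736719.71 mm³, ΣAȲ = 836530.96 mm³.
X̄ = 2736719.71/20913.27 = 130.86 mm; Ȳ = 836530.96/20913.27 = 40.00 mm.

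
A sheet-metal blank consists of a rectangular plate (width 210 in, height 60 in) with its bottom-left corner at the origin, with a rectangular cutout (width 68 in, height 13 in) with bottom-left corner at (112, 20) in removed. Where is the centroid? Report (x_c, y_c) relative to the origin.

x_c = 101.91 in, y_c = 30.26 in

Part | A | x̄ᵢ | ȳᵢ | A·x̄ᵢ | A·ȳᵢ
plate | 12600.00 | 105.00 | 30.00 | 1323000.00 | 378000.00
hole | -884.00 | 146.00 | 26.50 | -129064.00 | -23426.00
Σ | 11716.00 |  |  | 1193936.00 | 354574.00
x_c = 1193936.00 / 11716.00 = 101.91 in
y_c = 354574.00 / 11716.00 = 30.26 in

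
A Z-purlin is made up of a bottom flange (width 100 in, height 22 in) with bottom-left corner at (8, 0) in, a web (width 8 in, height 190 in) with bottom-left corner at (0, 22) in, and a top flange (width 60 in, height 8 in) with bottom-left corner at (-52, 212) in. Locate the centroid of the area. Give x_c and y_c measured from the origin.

x_c = 29.31 in, y_c = 72.79 in

bottom flange: A = 100 × 22 = 2200.00, centroid at (58.00, 11.00).
web: A = 8 × 190 = 1520.00, centroid at (4.00, 117.00).
top flange: A = 60 × 8 = 480.00, centroid at (-22.00, 216.00).
ΣA = 4200.00 in², ΣAx_c = 123120.00 in³, ΣAy_c = 305720.00 in³.
x_c = 123120.00/4200.00 = 29.31 in; y_c = 305720.00/4200.00 = 72.79 in.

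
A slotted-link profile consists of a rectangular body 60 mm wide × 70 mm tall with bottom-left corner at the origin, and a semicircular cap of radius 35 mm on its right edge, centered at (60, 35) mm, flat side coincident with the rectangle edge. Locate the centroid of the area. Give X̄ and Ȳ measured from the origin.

Part | A | x̄ᵢ | ȳᵢ | A·x̄ᵢ | A·ȳᵢ
rectangular body | 4200.00 | 30.00 | 35.00 | 126000.00 | 147000.00
semicircular end | 1924.23 | 74.85 | 35.00 | 144036.86 | 67347.89
Σ | 6124.23 |  |  | 270036.86 | 214347.89
X̄ = 270036.86 / 6124.23 = 44.09 mm
Ȳ = 214347.89 / 6124.23 = 35.00 mm

X̄ = 44.09 mm, Ȳ = 35.00 mm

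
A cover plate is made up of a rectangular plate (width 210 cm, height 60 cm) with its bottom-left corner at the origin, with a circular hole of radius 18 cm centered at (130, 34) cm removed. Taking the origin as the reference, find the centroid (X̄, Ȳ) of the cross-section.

Part | A | x̄ᵢ | ȳᵢ | A·x̄ᵢ | A·ȳᵢ
plate | 12600.00 | 105.00 | 30.00 | 1323000.00 | 378000.00
hole | -1017.88 | 130.00 | 34.00 | -132323.88 | -34607.78
Σ | 11582.12 |  |  | 1190676.12 | 343392.22
X̄ = 1190676.12 / 11582.12 = 102.80 cm
Ȳ = 343392.22 / 11582.12 = 29.65 cm

X̄ = 102.80 cm, Ȳ = 29.65 cm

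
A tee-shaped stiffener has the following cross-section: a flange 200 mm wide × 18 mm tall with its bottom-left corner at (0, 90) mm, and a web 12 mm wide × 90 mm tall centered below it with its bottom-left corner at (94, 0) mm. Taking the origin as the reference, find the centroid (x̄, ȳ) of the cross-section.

web: A = 12 × 90 = 1080.00, centroid at (100.00, 45.00).
flange: A = 200 × 18 = 3600.00, centroid at (100.00, 99.00).
ΣA = 4680.00 mm²
ΣAx̄ = (1080.00)(100.00) + (3600.00)(100.00) = 468000.00 mm³
ΣAȳ = (1080.00)(45.00) + (3600.00)(99.00) = 405000.00 mm³
x̄ = 468000.00 / 4680.00 = 100.00 mm
ȳ = 405000.00 / 4680.00 = 86.54 mm

x̄ = 100.00 mm, ȳ = 86.54 mm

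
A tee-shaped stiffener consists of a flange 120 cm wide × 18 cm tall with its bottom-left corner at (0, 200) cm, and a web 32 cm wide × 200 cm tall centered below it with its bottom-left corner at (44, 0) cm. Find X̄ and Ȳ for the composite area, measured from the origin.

web: A = 32 × 200 = 6400.00, centroid at (60.00, 100.00).
flange: A = 120 × 18 = 2160.00, centroid at (60.00, 209.00).
ΣA = 8560.00 cm², ΣAX̄ = 513600.00 cm³, ΣAȲ = 1091440.00 cm³.
X̄ = 513600.00/8560.00 = 60.00 cm; Ȳ = 1091440.00/8560.00 = 127.50 cm.

X̄ = 60.00 cm, Ȳ = 127.50 cm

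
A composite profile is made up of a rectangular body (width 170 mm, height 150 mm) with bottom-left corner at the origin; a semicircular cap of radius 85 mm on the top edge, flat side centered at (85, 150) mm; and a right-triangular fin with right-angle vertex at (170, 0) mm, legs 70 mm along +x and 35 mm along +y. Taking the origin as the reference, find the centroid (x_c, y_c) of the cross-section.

rectangular body: A = 170 × 150 = 25500.00, centroid at (85.00, 75.00).
semicircular top: A = ½π·85² = 11349.00, centroid at (85.00, 186.08).
triangular fin: A = ½·70·35 = 1225.00, centroid at (193.33, 11.67).
ΣA = 38074.00 mm², ΣAx_c = 3368998.63 mm³, ΣAy_c = 4038558.85 mm³.
x_c = 3368998.63/38074.00 = 88.49 mm; y_c = 4038558.85/38074.00 = 106.07 mm.

x_c = 88.49 mm, y_c = 106.07 mm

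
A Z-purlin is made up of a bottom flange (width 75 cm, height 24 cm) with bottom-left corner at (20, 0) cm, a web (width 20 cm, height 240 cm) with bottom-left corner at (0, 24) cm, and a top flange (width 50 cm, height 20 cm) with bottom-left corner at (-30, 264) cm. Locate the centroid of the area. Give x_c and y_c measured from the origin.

bottom flange: A = 75 × 24 = 1800.00, centroid at (57.50, 12.00).
web: A = 20 × 240 = 4800.00, centroid at (10.00, 144.00).
top flange: A = 50 × 20 = 1000.00, centroid at (-5.00, 274.00).
ΣA = 7600.00 cm², ΣAx_c = 146500.00 cm³, ΣAy_c = 986800.00 cm³.
x_c = 146500.00/7600.00 = 19.28 cm; y_c = 986800.00/7600.00 = 129.84 cm.

x_c = 19.28 cm, y_c = 129.84 cm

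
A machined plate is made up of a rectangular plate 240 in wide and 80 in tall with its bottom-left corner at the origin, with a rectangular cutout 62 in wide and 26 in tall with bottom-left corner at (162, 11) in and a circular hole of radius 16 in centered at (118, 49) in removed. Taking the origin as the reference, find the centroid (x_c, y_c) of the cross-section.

x_c = 113.08 in, y_c = 41.11 in

plate: A = 240 × 80 = 19200.00, centroid at (120.00, 40.00).
hole 1: A = −(62 × 26) = -1612.00, centroid at (193.00, 24.00).
hole 2: A = −π·16² = -804.25, centroid at (118.00, 49.00).
ΣA = 16783.75 in², ΣAx_c = 1897982.77 in³, ΣAy_c = 689903.86 in³.
x_c = 1897982.77/16783.75 = 113.08 in; y_c = 689903.86/16783.75 = 41.11 in.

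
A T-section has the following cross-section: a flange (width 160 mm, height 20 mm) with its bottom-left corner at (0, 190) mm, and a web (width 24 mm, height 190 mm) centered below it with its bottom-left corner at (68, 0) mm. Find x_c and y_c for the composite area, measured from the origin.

x_c = 80.00 mm, y_c = 138.30 mm

web: A = 24 × 190 = 4560.00, centroid at (80.00, 95.00).
flange: A = 160 × 20 = 3200.00, centroid at (80.00, 200.00).
ΣA = 7760.00 mm²
ΣAx_c = (4560.00)(80.00) + (3200.00)(80.00) = 620800.00 mm³
ΣAy_c = (4560.00)(95.00) + (3200.00)(200.00) = 1073200.00 mm³
x_c = 620800.00 / 7760.00 = 80.00 mm
y_c = 1073200.00 / 7760.00 = 138.30 mm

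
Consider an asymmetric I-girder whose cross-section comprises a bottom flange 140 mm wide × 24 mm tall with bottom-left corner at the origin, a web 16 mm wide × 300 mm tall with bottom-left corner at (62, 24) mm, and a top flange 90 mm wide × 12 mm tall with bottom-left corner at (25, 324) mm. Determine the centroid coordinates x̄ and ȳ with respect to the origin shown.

x̄ = 70.00 mm, ȳ = 133.32 mm

bottom flange: A = 140 × 24 = 3360.00, centroid at (70.00, 12.00).
web: A = 16 × 300 = 4800.00, centroid at (70.00, 174.00).
top flange: A = 90 × 12 = 1080.00, centroid at (70.00, 330.00).
ΣA = 9240.00 mm², ΣAx̄ = 646800.00 mm³, ΣAȳ = 1231920.00 mm³.
x̄ = 646800.00/9240.00 = 70.00 mm; ȳ = 1231920.00/9240.00 = 133.32 mm.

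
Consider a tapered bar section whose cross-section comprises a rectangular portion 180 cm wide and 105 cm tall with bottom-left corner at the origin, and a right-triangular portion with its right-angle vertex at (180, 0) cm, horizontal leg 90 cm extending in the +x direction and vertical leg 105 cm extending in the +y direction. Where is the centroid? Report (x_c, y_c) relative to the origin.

Part | A | x̄ᵢ | ȳᵢ | A·x̄ᵢ | A·ȳᵢ
rectangular portion | 18900.00 | 90.00 | 52.50 | 1701000.00 | 992250.00
triangular portion | 4725.00 | 210.00 | 35.00 | 992250.00 | 165375.00
Σ | 23625.00 |  |  | 2693250.00 | 1157625.00
x_c = 2693250.00 / 23625.00 = 114.00 cm
y_c = 1157625.00 / 23625.00 = 49.00 cm

x_c = 114.00 cm, y_c = 49.00 cm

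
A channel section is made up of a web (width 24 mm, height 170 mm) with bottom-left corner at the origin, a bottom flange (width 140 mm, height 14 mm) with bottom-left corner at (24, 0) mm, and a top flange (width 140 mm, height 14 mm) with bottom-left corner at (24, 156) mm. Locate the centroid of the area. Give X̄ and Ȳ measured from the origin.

X̄ = 52.18 mm, Ȳ = 85.00 mm

web: A = 24 × 170 = 4080.00, centroid at (12.00, 85.00).
bottom flange: A = 140 × 14 = 1960.00, centroid at (94.00, 7.00).
top flange: A = 140 × 14 = 1960.00, centroid at (94.00, 163.00).
ΣA = 8000.00 mm²
ΣAX̄ = (4080.00)(12.00) + (1960.00)(94.00) + (1960.00)(94.00) = 417440.00 mm³
ΣAȲ = (4080.00)(85.00) + (1960.00)(7.00) + (1960.00)(163.00) = 680000.00 mm³
X̄ = 417440.00 / 8000.00 = 52.18 mm
Ȳ = 680000.00 / 8000.00 = 85.00 mm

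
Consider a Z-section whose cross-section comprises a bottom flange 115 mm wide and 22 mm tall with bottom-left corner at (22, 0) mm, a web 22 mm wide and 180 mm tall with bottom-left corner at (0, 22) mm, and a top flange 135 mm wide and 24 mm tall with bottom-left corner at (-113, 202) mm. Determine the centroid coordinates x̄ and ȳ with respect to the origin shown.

Part | A | x̄ᵢ | ȳᵢ | A·x̄ᵢ | A·ȳᵢ
bottom flange | 2530.00 | 79.50 | 11.00 | 201135.00 | 27830.00
web | 3960.00 | 11.00 | 112.00 | 43560.00 | 443520.00
top flange | 3240.00 | -45.50 | 214.00 | -147420.00 | 693360.00
Σ | 9730.00 |  |  | 97275.00 | 1164710.00
x̄ = 97275.00 / 9730.00 = 10.00 mm
ȳ = 1164710.00 / 9730.00 = 119.70 mm

x̄ = 10.00 mm, ȳ = 119.70 mm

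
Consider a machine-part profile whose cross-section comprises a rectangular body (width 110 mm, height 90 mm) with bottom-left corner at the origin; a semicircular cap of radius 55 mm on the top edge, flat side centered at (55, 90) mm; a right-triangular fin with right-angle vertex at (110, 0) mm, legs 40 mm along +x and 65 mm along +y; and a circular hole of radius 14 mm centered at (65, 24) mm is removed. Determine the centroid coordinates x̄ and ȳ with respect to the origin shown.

rectangular body: A = 110 × 90 = 9900.00, centroid at (55.00, 45.00).
semicircular top: A = ½π·55² = 4751.66, centroid at (55.00, 113.34).
triangular fin: A = ½·40·65 = 1300.00, centroid at (123.33, 21.67).
hole: A = −π·14² = -615.75, centroid at (65.00, 24.00).
ΣA = 15335.91 mm²
ΣAx̄ = (9900.00)(55.00) + (4751.66)(55.00) + (1300.00)(123.33) + (-615.75)(65.00) = 926150.68 mm³
ΣAȳ = (9900.00)(45.00) + (4751.66)(113.34) + (1300.00)(21.67) + (-615.75)(24.00) = 997454.58 mm³
x̄ = 926150.68 / 15335.91 = 60.39 mm
ȳ = 997454.58 / 15335.91 = 65.04 mm

x̄ = 60.39 mm, ȳ = 65.04 mm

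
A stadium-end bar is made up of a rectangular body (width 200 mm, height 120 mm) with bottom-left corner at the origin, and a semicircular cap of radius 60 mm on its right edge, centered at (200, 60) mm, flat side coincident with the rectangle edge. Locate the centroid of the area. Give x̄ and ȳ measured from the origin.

Part | A | x̄ᵢ | ȳᵢ | A·x̄ᵢ | A·ȳᵢ
rectangular body | 24000.00 | 100.00 | 60.00 | 2400000.00 | 1440000.00
semicircular end | 5654.87 | 225.46 | 60.00 | 1274973.36 | 339292.01
Σ | 29654.87 |  |  | 3674973.36 | 1779292.01
x̄ = 3674973.36 / 29654.87 = 123.92 mm
ȳ = 1779292.01 / 29654.87 = 60.00 mm

x̄ = 123.92 mm, ȳ = 60.00 mm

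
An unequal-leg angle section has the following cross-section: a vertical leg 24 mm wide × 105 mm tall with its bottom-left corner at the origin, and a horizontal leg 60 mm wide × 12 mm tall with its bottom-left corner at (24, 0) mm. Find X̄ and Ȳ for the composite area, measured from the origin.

vertical leg: A = 24 × 105 = 2520.00, centroid at (12.00, 52.50).
horizontal leg: A = 60 × 12 = 720.00, centroid at (54.00, 6.00).
ΣA = 3240.00 mm²
ΣAX̄ = (2520.00)(12.00) + (720.00)(54.00) = 69120.00 mm³
ΣAȲ = (2520.00)(52.50) + (720.00)(6.00) = 136620.00 mm³
X̄ = 69120.00 / 3240.00 = 21.33 mm
Ȳ = 136620.00 / 3240.00 = 42.17 mm

X̄ = 21.33 mm, Ȳ = 42.17 mm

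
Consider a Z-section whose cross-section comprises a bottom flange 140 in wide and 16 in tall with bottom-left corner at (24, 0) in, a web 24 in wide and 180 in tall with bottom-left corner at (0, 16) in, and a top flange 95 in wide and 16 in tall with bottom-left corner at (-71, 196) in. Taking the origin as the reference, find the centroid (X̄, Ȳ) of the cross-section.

X̄ = 28.05 in, Ȳ = 97.27 in

bottom flange: A = 140 × 16 = 2240.00, centroid at (94.00, 8.00).
web: A = 24 × 180 = 4320.00, centroid at (12.00, 106.00).
top flange: A = 95 × 16 = 1520.00, centroid at (-23.50, 204.00).
ΣA = 8080.00 in², ΣAX̄ = 226680.00 in³, ΣAȲ = 785920.00 in³.
X̄ = 226680.00/8080.00 = 28.05 in; Ȳ = 785920.00/8080.00 = 97.27 in.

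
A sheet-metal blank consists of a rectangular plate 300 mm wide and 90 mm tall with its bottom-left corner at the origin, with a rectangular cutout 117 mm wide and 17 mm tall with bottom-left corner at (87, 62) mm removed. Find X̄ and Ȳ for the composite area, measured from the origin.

X̄ = 150.36 mm, Ȳ = 42.97 mm

plate: A = 300 × 90 = 27000.00, centroid at (150.00, 45.00).
hole: A = −(117 × 17) = -1989.00, centroid at (145.50, 70.50).
ΣA = 25011.00 mm², ΣAX̄ = 3760600.50 mm³, ΣAȲ = 1074775.50 mm³.
X̄ = 3760600.50/25011.00 = 150.36 mm; Ȳ = 1074775.50/25011.00 = 42.97 mm.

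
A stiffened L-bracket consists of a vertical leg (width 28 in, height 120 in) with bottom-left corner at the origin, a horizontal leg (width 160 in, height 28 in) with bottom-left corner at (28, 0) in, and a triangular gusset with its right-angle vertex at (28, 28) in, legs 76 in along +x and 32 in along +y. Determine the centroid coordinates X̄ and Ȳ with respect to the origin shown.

Part | A | x̄ᵢ | ȳᵢ | A·x̄ᵢ | A·ȳᵢ
vertical leg | 3360.00 | 14.00 | 60.00 | 47040.00 | 201600.00
horizontal leg | 4480.00 | 108.00 | 14.00 | 483840.00 | 62720.00
gusset | 1216.00 | 53.33 | 38.67 | 64853.33 | 47018.67
Σ | 9056.00 |  |  | 595733.33 | 311338.67
X̄ = 595733.33 / 9056.00 = 65.78 in
Ȳ = 311338.67 / 9056.00 = 34.38 in

X̄ = 65.78 in, Ȳ = 34.38 in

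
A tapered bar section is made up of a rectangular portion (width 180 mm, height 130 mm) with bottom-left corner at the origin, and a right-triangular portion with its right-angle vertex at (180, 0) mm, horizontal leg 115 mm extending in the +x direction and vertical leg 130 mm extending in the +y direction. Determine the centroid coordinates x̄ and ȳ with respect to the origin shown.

rectangular portion: A = 180 × 130 = 23400.00, centroid at (90.00, 65.00).
triangular portion: A = ½·115·130 = 7475.00, centroid at (218.33, 43.33).
ΣA = 30875.00 mm²
ΣAx̄ = (23400.00)(90.00) + (7475.00)(218.33) = 3738041.67 mm³
ΣAȳ = (23400.00)(65.00) + (7475.00)(43.33) = 1844916.67 mm³
x̄ = 3738041.67 / 30875.00 = 121.07 mm
ȳ = 1844916.67 / 30875.00 = 59.75 mm

x̄ = 121.07 mm, ȳ = 59.75 mm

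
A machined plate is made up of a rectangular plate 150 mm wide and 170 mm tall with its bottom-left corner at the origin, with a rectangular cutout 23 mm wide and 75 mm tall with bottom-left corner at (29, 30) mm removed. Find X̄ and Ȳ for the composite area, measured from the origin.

Part | A | x̄ᵢ | ȳᵢ | A·x̄ᵢ | A·ȳᵢ
plate | 25500.00 | 75.00 | 85.00 | 1912500.00 | 2167500.00
hole | -1725.00 | 40.50 | 67.50 | -69862.50 | -116437.50
Σ | 23775.00 |  |  | 1842637.50 | 2051062.50
X̄ = 1842637.50 / 23775.00 = 77.50 mm
Ȳ = 2051062.50 / 23775.00 = 86.27 mm

X̄ = 77.50 mm, Ȳ = 86.27 mm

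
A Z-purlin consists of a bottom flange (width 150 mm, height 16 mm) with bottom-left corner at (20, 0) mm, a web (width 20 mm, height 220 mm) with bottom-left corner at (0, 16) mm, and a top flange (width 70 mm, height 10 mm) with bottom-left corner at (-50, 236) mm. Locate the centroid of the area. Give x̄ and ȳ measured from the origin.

x̄ = 34.87 mm, ȳ = 98.97 mm

Part | A | x̄ᵢ | ȳᵢ | A·x̄ᵢ | A·ȳᵢ
bottom flange | 2400.00 | 95.00 | 8.00 | 228000.00 | 19200.00
web | 4400.00 | 10.00 | 126.00 | 44000.00 | 554400.00
top flange | 700.00 | -15.00 | 241.00 | -10500.00 | 168700.00
Σ | 7500.00 |  |  | 261500.00 | 742300.00
x̄ = 261500.00 / 7500.00 = 34.87 mm
ȳ = 742300.00 / 7500.00 = 98.97 mm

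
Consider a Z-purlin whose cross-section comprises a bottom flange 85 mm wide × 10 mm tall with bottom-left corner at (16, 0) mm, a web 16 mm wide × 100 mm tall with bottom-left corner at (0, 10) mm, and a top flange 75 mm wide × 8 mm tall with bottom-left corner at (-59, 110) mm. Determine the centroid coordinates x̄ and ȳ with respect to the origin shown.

bottom flange: A = 85 × 10 = 850.00, centroid at (58.50, 5.00).
web: A = 16 × 100 = 1600.00, centroid at (8.00, 60.00).
top flange: A = 75 × 8 = 600.00, centroid at (-21.50, 114.00).
ΣA = 3050.00 mm²
ΣAx̄ = (850.00)(58.50) + (1600.00)(8.00) + (600.00)(-21.50) = 49625.00 mm³
ΣAȳ = (850.00)(5.00) + (1600.00)(60.00) + (600.00)(114.00) = 168650.00 mm³
x̄ = 49625.00 / 3050.00 = 16.27 mm
ȳ = 168650.00 / 3050.00 = 55.30 mm

x̄ = 16.27 mm, ȳ = 55.30 mm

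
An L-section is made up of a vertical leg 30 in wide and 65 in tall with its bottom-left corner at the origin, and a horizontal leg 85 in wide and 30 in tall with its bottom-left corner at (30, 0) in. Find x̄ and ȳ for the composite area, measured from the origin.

x̄ = 47.58 in, ȳ = 22.58 in

vertical leg: A = 30 × 65 = 1950.00, centroid at (15.00, 32.50).
horizontal leg: A = 85 × 30 = 2550.00, centroid at (72.50, 15.00).
ΣA = 4500.00 in², ΣAx̄ = 214125.00 in³, ΣAȳ = 101625.00 in³.
x̄ = 214125.00/4500.00 = 47.58 in; ȳ = 101625.00/4500.00 = 22.58 in.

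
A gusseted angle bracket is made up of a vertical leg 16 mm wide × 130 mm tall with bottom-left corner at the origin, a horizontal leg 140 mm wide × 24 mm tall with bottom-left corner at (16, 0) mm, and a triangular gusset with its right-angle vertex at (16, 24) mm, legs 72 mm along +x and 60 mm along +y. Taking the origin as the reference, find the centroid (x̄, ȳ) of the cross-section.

vertical leg: A = 16 × 130 = 2080.00, centroid at (8.00, 65.00).
horizontal leg: A = 140 × 24 = 3360.00, centroid at (86.00, 12.00).
gusset: A = ½·72·60 = 2160.00, centroid at (40.00, 44.00).
ΣA = 7600.00 mm², ΣAx̄ = 392000.00 mm³, ΣAȳ = 270560.00 mm³.
x̄ = 392000.00/7600.00 = 51.58 mm; ȳ = 270560.00/7600.00 = 35.60 mm.

x̄ = 51.58 mm, ȳ = 35.60 mm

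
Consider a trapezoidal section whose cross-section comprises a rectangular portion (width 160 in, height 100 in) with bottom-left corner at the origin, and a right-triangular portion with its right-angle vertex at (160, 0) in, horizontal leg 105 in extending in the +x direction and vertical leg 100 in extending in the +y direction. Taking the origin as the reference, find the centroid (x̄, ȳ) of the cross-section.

x̄ = 108.41 in, ȳ = 45.88 in

rectangular portion: A = 160 × 100 = 16000.00, centroid at (80.00, 50.00).
triangular portion: A = ½·105·100 = 5250.00, centroid at (195.00, 33.33).
ΣA = 21250.00 in²
ΣAx̄ = (16000.00)(80.00) + (5250.00)(195.00) = 2303750.00 in³
ΣAȳ = (16000.00)(50.00) + (5250.00)(33.33) = 975000.00 in³
x̄ = 2303750.00 / 21250.00 = 108.41 in
ȳ = 975000.00 / 21250.00 = 45.88 in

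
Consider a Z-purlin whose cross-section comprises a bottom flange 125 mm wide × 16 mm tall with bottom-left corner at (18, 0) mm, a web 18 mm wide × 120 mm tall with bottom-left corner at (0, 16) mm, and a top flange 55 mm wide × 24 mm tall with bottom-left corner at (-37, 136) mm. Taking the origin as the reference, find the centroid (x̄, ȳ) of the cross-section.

x̄ = 30.64 mm, ȳ = 68.53 mm

bottom flange: A = 125 × 16 = 2000.00, centroid at (80.50, 8.00).
web: A = 18 × 120 = 2160.00, centroid at (9.00, 76.00).
top flange: A = 55 × 24 = 1320.00, centroid at (-9.50, 148.00).
ΣA = 5480.00 mm²
ΣAx̄ = (2000.00)(80.50) + (2160.00)(9.00) + (1320.00)(-9.50) = 167900.00 mm³
ΣAȳ = (2000.00)(8.00) + (2160.00)(76.00) + (1320.00)(148.00) = 375520.00 mm³
x̄ = 167900.00 / 5480.00 = 30.64 mm
ȳ = 375520.00 / 5480.00 = 68.53 mm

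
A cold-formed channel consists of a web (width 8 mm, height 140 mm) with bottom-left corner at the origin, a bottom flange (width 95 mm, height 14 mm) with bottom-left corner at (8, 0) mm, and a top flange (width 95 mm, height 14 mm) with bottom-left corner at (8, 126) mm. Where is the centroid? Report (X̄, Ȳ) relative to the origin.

X̄ = 40.24 mm, Ȳ = 70.00 mm

web: A = 8 × 140 = 1120.00, centroid at (4.00, 70.00).
bottom flange: A = 95 × 14 = 1330.00, centroid at (55.50, 7.00).
top flange: A = 95 × 14 = 1330.00, centroid at (55.50, 133.00).
ΣA = 3780.00 mm²
ΣAX̄ = (1120.00)(4.00) + (1330.00)(55.50) + (1330.00)(55.50) = 152110.00 mm³
ΣAȲ = (1120.00)(70.00) + (1330.00)(7.00) + (1330.00)(133.00) = 264600.00 mm³
X̄ = 152110.00 / 3780.00 = 40.24 mm
Ȳ = 264600.00 / 3780.00 = 70.00 mm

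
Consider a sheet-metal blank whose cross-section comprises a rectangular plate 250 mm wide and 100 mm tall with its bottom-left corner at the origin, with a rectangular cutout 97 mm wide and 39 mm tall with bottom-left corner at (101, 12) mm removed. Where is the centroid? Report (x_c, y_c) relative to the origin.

plate: A = 250 × 100 = 25000.00, centroid at (125.00, 50.00).
hole: A = −(97 × 39) = -3783.00, centroid at (149.50, 31.50).
ΣA = 21217.00 mm²
ΣAx_c = (25000.00)(125.00) + (-3783.00)(149.50) = 2559441.50 mm³
ΣAy_c = (25000.00)(50.00) + (-3783.00)(31.50) = 1130835.50 mm³
x_c = 2559441.50 / 21217.00 = 120.63 mm
y_c = 1130835.50 / 21217.00 = 53.30 mm

x_c = 120.63 mm, y_c = 53.30 mm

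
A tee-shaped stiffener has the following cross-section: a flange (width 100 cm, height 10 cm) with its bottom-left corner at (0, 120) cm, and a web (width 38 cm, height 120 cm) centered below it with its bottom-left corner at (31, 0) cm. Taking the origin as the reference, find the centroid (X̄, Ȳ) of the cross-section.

X̄ = 50.00 cm, Ȳ = 71.69 cm

Part | A | x̄ᵢ | ȳᵢ | A·x̄ᵢ | A·ȳᵢ
web | 4560.00 | 50.00 | 60.00 | 228000.00 | 273600.00
flange | 1000.00 | 50.00 | 125.00 | 50000.00 | 125000.00
Σ | 5560.00 |  |  | 278000.00 | 398600.00
X̄ = 278000.00 / 5560.00 = 50.00 cm
Ȳ = 398600.00 / 5560.00 = 71.69 cm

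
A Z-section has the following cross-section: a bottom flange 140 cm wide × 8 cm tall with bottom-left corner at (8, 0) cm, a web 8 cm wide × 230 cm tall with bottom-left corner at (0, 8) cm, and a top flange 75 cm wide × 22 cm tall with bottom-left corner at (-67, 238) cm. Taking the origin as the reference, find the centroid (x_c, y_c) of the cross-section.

x_c = 9.99 cm, y_c = 139.19 cm

bottom flange: A = 140 × 8 = 1120.00, centroid at (78.00, 4.00).
web: A = 8 × 230 = 1840.00, centroid at (4.00, 123.00).
top flange: A = 75 × 22 = 1650.00, centroid at (-29.50, 249.00).
ΣA = 4610.00 cm², ΣAx_c = 46045.00 cm³, ΣAy_c = 641650.00 cm³.
x_c = 46045.00/4610.00 = 9.99 cm; y_c = 641650.00/4610.00 = 139.19 cm.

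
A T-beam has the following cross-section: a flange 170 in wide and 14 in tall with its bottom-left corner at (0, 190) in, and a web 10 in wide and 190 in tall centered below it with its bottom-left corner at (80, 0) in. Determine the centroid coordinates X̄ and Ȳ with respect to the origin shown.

X̄ = 85.00 in, Ȳ = 151.72 in

web: A = 10 × 190 = 1900.00, centroid at (85.00, 95.00).
flange: A = 170 × 14 = 2380.00, centroid at (85.00, 197.00).
ΣA = 4280.00 in²
ΣAX̄ = (1900.00)(85.00) + (2380.00)(85.00) = 363800.00 in³
ΣAȲ = (1900.00)(95.00) + (2380.00)(197.00) = 649360.00 in³
X̄ = 363800.00 / 4280.00 = 85.00 in
Ȳ = 649360.00 / 4280.00 = 151.72 in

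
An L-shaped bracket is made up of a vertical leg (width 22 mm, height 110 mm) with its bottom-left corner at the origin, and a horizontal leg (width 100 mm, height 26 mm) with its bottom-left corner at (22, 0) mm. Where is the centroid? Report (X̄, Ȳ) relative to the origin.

X̄ = 42.59 mm, Ȳ = 33.25 mm

vertical leg: A = 22 × 110 = 2420.00, centroid at (11.00, 55.00).
horizontal leg: A = 100 × 26 = 2600.00, centroid at (72.00, 13.00).
ΣA = 5020.00 mm², ΣAX̄ = 213820.00 mm³, ΣAȲ = 166900.00 mm³.
X̄ = 213820.00/5020.00 = 42.59 mm; Ȳ = 166900.00/5020.00 = 33.25 mm.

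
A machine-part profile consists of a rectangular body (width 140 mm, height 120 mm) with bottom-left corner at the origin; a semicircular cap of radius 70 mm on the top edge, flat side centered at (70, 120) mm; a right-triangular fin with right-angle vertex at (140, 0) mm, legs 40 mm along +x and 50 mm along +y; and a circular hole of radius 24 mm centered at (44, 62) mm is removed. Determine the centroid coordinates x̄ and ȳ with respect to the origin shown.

x̄ = 75.50 mm, ȳ = 87.17 mm

rectangular body: A = 140 × 120 = 16800.00, centroid at (70.00, 60.00).
semicircular top: A = ½π·70² = 7696.90, centroid at (70.00, 149.71).
triangular fin: A = ½·40·50 = 1000.00, centroid at (153.33, 16.67).
hole: A = −π·24² = -1809.56, centroid at (44.00, 62.00).
ΣA = 23687.34 mm²
ΣAx̄ = (16800.00)(70.00) + (7696.90)(70.00) + (1000.00)(153.33) + (-1809.56)(44.00) = 1788495.95 mm³
ΣAȳ = (16800.00)(60.00) + (7696.90)(149.71) + (1000.00)(16.67) + (-1809.56)(62.00) = 2064769.02 mm³
x̄ = 1788495.95 / 23687.34 = 75.50 mm
ȳ = 2064769.02 / 23687.34 = 87.17 mm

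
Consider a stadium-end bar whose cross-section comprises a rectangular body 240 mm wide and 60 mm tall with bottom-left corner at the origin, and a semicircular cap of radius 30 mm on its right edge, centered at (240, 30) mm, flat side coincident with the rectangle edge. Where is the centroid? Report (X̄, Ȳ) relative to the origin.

X̄ = 131.87 mm, Ȳ = 30.00 mm

Part | A | x̄ᵢ | ȳᵢ | A·x̄ᵢ | A·ȳᵢ
rectangular body | 14400.00 | 120.00 | 30.00 | 1728000.00 | 432000.00
semicircular end | 1413.72 | 252.73 | 30.00 | 357292.01 | 42411.50
Σ | 15813.72 |  |  | 2085292.01 | 474411.50
X̄ = 2085292.01 / 15813.72 = 131.87 mm
Ȳ = 474411.50 / 15813.72 = 30.00 mm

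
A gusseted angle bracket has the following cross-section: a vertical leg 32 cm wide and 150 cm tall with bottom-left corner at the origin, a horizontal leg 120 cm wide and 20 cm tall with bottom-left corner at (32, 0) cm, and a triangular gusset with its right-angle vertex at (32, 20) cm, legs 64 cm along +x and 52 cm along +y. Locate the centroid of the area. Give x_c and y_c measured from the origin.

x_c = 43.59 cm, y_c = 50.33 cm

Part | A | x̄ᵢ | ȳᵢ | A·x̄ᵢ | A·ȳᵢ
vertical leg | 4800.00 | 16.00 | 75.00 | 76800.00 | 360000.00
horizontal leg | 2400.00 | 92.00 | 10.00 | 220800.00 | 24000.00
gusset | 1664.00 | 53.33 | 37.33 | 88746.67 | 62122.67
Σ | 8864.00 |  |  | 386346.67 | 446122.67
x_c = 386346.67 / 8864.00 = 43.59 cm
y_c = 446122.67 / 8864.00 = 50.33 cm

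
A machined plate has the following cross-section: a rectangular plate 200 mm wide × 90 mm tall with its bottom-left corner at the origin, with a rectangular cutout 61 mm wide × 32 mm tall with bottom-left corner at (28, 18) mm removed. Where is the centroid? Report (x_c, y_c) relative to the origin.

x_c = 105.05 mm, y_c = 46.34 mm

plate: A = 200 × 90 = 18000.00, centroid at (100.00, 45.00).
hole: A = −(61 × 32) = -1952.00, centroid at (58.50, 34.00).
ΣA = 16048.00 mm²
ΣAx_c = (18000.00)(100.00) + (-1952.00)(58.50) = 1685808.00 mm³
ΣAy_c = (18000.00)(45.00) + (-1952.00)(34.00) = 743632.00 mm³
x_c = 1685808.00 / 16048.00 = 105.05 mm
y_c = 743632.00 / 16048.00 = 46.34 mm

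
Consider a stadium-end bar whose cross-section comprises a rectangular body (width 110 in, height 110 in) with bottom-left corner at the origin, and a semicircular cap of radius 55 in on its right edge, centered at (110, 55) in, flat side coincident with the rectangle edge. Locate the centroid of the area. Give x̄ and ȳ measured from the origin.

rectangular body: A = 110 × 110 = 12100.00, centroid at (55.00, 55.00).
semicircular end: A = ½π·55² = 4751.66, centroid at (133.34, 55.00).
ΣA = 16851.66 in², ΣAx̄ = 1299099.14 in³, ΣAȳ = 926841.24 in³.
x̄ = 1299099.14/16851.66 = 77.09 in; ȳ = 926841.24/16851.66 = 55.00 in.

x̄ = 77.09 in, ȳ = 55.00 in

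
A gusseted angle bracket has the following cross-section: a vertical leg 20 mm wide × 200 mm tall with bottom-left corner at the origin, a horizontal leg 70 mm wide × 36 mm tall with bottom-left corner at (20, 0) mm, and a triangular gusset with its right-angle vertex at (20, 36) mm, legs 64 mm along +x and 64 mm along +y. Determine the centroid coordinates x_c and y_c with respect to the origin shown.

Part | A | x̄ᵢ | ȳᵢ | A·x̄ᵢ | A·ȳᵢ
vertical leg | 4000.00 | 10.00 | 100.00 | 40000.00 | 400000.00
horizontal leg | 2520.00 | 55.00 | 18.00 | 138600.00 | 45360.00
gusset | 2048.00 | 41.33 | 57.33 | 84650.67 | 117418.67
Σ | 8568.00 |  |  | 263250.67 | 562778.67
x_c = 263250.67 / 8568.00 = 30.72 mm
y_c = 562778.67 / 8568.00 = 65.68 mm

x_c = 30.72 mm, y_c = 65.68 mm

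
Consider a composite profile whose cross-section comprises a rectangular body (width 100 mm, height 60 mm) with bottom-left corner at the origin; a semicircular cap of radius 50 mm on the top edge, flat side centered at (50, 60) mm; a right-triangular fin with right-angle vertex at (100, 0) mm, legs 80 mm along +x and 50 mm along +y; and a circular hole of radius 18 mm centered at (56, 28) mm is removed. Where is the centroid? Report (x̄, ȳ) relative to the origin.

rectangular body: A = 100 × 60 = 6000.00, centroid at (50.00, 30.00).
semicircular top: A = ½π·50² = 3926.99, centroid at (50.00, 81.22).
triangular fin: A = ½·80·50 = 2000.00, centroid at (126.67, 16.67).
hole: A = −π·18² = -1017.88, centroid at (56.00, 28.00).
ΣA = 10909.11 mm²
ΣAx̄ = (6000.00)(50.00) + (3926.99)(50.00) + (2000.00)(126.67) + (-1017.88)(56.00) = 692681.82 mm³
ΣAȳ = (6000.00)(30.00) + (3926.99)(81.22) + (2000.00)(16.67) + (-1017.88)(28.00) = 503785.59 mm³
x̄ = 692681.82 / 10909.11 = 63.50 mm
ȳ = 503785.59 / 10909.11 = 46.18 mm

x̄ = 63.50 mm, ȳ = 46.18 mm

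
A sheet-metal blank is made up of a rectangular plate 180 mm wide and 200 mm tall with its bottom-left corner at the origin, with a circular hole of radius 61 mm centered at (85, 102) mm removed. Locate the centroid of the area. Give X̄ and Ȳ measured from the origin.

X̄ = 92.40 mm, Ȳ = 99.04 mm

plate: A = 180 × 200 = 36000.00, centroid at (90.00, 100.00).
hole: A = −π·61² = -11689.87, centroid at (85.00, 102.00).
ΣA = 24310.13 mm²
ΣAX̄ = (36000.00)(90.00) + (-11689.87)(85.00) = 2246361.37 mm³
ΣAȲ = (36000.00)(100.00) + (-11689.87)(102.00) = 2407633.64 mm³
X̄ = 2246361.37 / 24310.13 = 92.40 mm
Ȳ = 2407633.64 / 24310.13 = 99.04 mm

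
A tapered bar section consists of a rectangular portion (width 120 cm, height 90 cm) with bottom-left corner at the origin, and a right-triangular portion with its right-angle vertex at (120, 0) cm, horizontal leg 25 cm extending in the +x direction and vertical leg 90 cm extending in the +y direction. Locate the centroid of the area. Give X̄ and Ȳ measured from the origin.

rectangular portion: A = 120 × 90 = 10800.00, centroid at (60.00, 45.00).
triangular portion: A = ½·25·90 = 1125.00, centroid at (128.33, 30.00).
ΣA = 11925.00 cm²
ΣAX̄ = (10800.00)(60.00) + (1125.00)(128.33) = 792375.00 cm³
ΣAȲ = (10800.00)(45.00) + (1125.00)(30.00) = 519750.00 cm³
X̄ = 792375.00 / 11925.00 = 66.45 cm
Ȳ = 519750.00 / 11925.00 = 43.58 cm

X̄ = 66.45 cm, Ȳ = 43.58 cm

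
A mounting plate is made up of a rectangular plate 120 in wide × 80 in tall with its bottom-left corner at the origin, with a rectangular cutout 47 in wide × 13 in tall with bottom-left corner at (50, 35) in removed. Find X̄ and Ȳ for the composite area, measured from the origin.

plate: A = 120 × 80 = 9600.00, centroid at (60.00, 40.00).
hole: A = −(47 × 13) = -611.00, centroid at (73.50, 41.50).
ΣA = 8989.00 in², ΣAX̄ = 531091.50 in³, ΣAȲ = 358643.50 in³.
X̄ = 531091.50/8989.00 = 59.08 in; Ȳ = 358643.50/8989.00 = 39.90 in.

X̄ = 59.08 in, Ȳ = 39.90 in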